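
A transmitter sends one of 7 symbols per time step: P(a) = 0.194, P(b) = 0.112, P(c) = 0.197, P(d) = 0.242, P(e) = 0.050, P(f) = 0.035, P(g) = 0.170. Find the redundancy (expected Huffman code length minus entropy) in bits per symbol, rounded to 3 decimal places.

Entropy H = −Σ p log₂ p ≈ 2.5898 bits.
Huffman merges: 7/200+1/20→17/200; 17/200+14/125→197/1000; 17/100+97/500→91/250; 197/1000+197/1000→197/500; 121/500+91/250→303/500; 197/500+303/500→1. L = 1323/500 ≈ 2.6460.
L − H = 2.6460 − 2.5898 = 0.056 bits.

0.056 bits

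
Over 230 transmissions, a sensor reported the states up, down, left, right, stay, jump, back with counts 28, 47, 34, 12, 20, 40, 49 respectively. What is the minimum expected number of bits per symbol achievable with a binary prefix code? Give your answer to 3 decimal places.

2.722 bits/symbol

Probabilities are the counts divided by 230.
Repeatedly combine the two least-probable nodes; the expected code length is the sum of the merged weights.
merge 6/115 + 2/23 → 16/115
merge 14/115 + 16/115 → 6/23
merge 17/115 + 4/23 → 37/115
merge 47/230 + 49/230 → 48/115
merge 6/23 + 37/115 → 67/115
merge 48/115 + 67/115 → 1
L = 16/115 + 6/23 + 37/115 + 48/115 + 67/115 + 1 = 313/115 ≈ 2.722 bits/symbol.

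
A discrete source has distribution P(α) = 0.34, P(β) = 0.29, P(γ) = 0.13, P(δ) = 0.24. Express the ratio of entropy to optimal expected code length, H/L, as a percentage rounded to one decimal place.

96.2%

Entropy H = −Σ p log₂ p ≈ 1.9239 bits.
Huffman merges: 13/100+6/25→37/100; 29/100+17/50→63/100; 37/100+63/100→1. L = 2 ≈ 2.0000.
Efficiency = H/L = 1.9239/2.0000 = 96.2%.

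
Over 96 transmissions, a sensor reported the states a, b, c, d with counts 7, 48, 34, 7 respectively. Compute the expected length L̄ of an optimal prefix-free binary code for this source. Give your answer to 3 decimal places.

1.646 bits/symbol

Probabilities are the counts divided by 96.
Repeatedly combine the two least-probable nodes; the expected code length is the sum of the merged weights.
merge 7/96 + 7/96 → 7/48
merge 7/48 + 17/48 → 1/2
merge 1/2 + 1/2 → 1
L = 7/48 + 1/2 + 1 = 79/48 ≈ 1.646 bits/symbol.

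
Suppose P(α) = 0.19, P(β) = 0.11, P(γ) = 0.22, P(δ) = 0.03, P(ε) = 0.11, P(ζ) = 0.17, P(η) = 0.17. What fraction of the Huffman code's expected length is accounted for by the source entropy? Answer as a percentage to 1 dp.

Entropy H = −Σ p log₂ p ≈ 2.6573 bits.
Huffman merges: 3/100+11/100→7/50; 11/100+7/50→1/4; 17/100+17/100→17/50; 19/100+11/50→41/100; 1/4+17/50→59/100; 41/100+59/100→1. L = 273/100 ≈ 2.7300.
Efficiency = H/L = 2.6573/2.7300 = 97.3%.

97.3%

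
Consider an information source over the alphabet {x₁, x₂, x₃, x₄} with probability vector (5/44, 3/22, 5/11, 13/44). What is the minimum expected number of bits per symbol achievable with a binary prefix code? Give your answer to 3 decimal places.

Repeatedly combine the two least-probable nodes; the expected code length is the sum of the merged weights.
merge 5/44 + 3/22 → 1/4
merge 1/4 + 13/44 → 6/11
merge 5/11 + 6/11 → 1
L = 1/4 + 6/11 + 1 = 79/44 ≈ 1.795 bits/symbol.

1.795 bits/symbol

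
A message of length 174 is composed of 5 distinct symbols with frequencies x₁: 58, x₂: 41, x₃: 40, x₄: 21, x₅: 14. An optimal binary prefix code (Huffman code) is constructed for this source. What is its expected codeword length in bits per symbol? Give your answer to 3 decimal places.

2.201 bits/symbol

Probabilities are the counts divided by 174.
Repeatedly combine the two least-probable nodes; the expected code length is the sum of the merged weights.
merge 7/87 + 7/58 → 35/174
merge 35/174 + 20/87 → 25/58
merge 41/174 + 1/3 → 33/58
merge 25/58 + 33/58 → 1
L = 35/174 + 25/58 + 33/58 + 1 = 383/174 ≈ 2.201 bits/symbol.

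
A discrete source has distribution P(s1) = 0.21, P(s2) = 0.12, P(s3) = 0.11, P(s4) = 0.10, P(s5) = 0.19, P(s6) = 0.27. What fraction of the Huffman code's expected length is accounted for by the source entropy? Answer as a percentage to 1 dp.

98.7%

Entropy H = −Σ p log₂ p ≈ 2.4876 bits.
Huffman merges: 1/10+11/100→21/100; 3/25+19/100→31/100; 21/100+21/100→21/50; 27/100+31/100→29/50; 21/50+29/50→1. L = 63/25 ≈ 2.5200.
Efficiency = H/L = 2.4876/2.5200 = 98.7%.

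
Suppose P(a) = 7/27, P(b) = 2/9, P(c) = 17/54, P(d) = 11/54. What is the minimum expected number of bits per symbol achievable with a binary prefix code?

Repeatedly combine the two least-probable nodes; the expected code length is the sum of the merged weights.
merge 11/54 + 2/9 → 23/54
merge 7/27 + 17/54 → 31/54
merge 23/54 + 31/54 → 1
L = 23/54 + 31/54 + 1 = 2 bits/symbol.

2 bits/symbol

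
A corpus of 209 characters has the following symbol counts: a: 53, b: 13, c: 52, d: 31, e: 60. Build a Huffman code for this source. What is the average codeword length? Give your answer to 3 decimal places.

Probabilities are the counts divided by 209.
Repeatedly combine the two least-probable nodes; the expected code length is the sum of the merged weights.
merge 13/209 + 31/209 → 4/19
merge 4/19 + 52/209 → 96/209
merge 53/209 + 60/209 → 113/209
merge 96/209 + 113/209 → 1
L = 4/19 + 96/209 + 113/209 + 1 = 42/19 ≈ 2.211 bits/symbol.

2.211 bits/symbol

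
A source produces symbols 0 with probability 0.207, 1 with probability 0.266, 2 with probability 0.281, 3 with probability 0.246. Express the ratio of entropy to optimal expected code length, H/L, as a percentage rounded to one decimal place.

99.5%

Entropy H = −Σ p log₂ p ≈ 1.9909 bits.
Huffman merges: 207/1000+123/500→453/1000; 133/500+281/1000→547/1000; 453/1000+547/1000→1. L = 2 ≈ 2.0000.
Efficiency = H/L = 1.9909/2.0000 = 99.5%.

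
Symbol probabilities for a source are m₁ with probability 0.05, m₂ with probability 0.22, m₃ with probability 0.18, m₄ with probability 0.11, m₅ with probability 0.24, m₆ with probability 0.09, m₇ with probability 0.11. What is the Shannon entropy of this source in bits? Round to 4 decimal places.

2.6493 bits

H = −Σ pᵢ log₂ pᵢ.
−0.05·log₂(0.05) = 0.2161
−0.22·log₂(0.22) = 0.4806
−0.18·log₂(0.18) = 0.4453
−0.11·log₂(0.11) = 0.3503
−0.24·log₂(0.24) = 0.4941
−0.09·log₂(0.09) = 0.3127
−0.11·log₂(0.11) = 0.3503
Sum ≈ 2.6493 → 2.6493 bits.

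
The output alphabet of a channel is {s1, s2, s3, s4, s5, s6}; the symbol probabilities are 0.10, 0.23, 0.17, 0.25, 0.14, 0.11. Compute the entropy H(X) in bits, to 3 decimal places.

H = −Σ pᵢ log₂ pᵢ.
−0.10·log₂(0.10) = 0.3322
−0.23·log₂(0.23) = 0.4877
−0.17·log₂(0.17) = 0.4346
−0.25·log₂(0.25) = 0.5000
−0.14·log₂(0.14) = 0.3971
−0.11·log₂(0.11) = 0.3503
Sum ≈ 2.5018 → 2.502 bits.

2.502 bits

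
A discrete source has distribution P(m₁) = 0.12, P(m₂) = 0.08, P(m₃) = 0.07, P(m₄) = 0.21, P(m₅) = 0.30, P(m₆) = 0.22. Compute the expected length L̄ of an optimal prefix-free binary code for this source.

2.42 bits/symbol

Repeatedly combine the two least-probable nodes; the expected code length is the sum of the merged weights.
merge 7/100 + 2/25 → 3/20
merge 3/25 + 3/20 → 27/100
merge 21/100 + 11/50 → 43/100
merge 27/100 + 3/10 → 57/100
merge 43/100 + 57/100 → 1
L = 3/20 + 27/100 + 43/100 + 57/100 + 1 = 121/50 = 2.42 bits/symbol.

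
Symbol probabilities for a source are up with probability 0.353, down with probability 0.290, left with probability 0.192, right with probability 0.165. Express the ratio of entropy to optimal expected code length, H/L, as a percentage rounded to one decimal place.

Entropy H = −Σ p log₂ p ≈ 1.9342 bits.
Huffman merges: 33/200+24/125→357/1000; 29/100+353/1000→643/1000; 357/1000+643/1000→1. L = 2 ≈ 2.0000.
Efficiency = H/L = 1.9342/2.0000 = 96.7%.

96.7%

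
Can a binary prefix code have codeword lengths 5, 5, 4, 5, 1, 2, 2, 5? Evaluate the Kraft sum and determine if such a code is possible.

1.1875; no

With common denominator 2^5 = 32: Σ 2^(−ℓᵢ) = 1/32 + 1/32 + 2/32 + 1/32 + 16/32 + 8/32 + 8/32 + 1/32 = 38/32 = 1.1875.
Kraft's inequality requires Σ ≤ 1; here Σ = 1.1875 > 1, so no such prefix code exists.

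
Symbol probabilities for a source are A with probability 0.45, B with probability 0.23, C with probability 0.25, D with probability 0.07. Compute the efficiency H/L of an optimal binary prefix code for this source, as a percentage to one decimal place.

95.9%

Entropy H = −Σ p log₂ p ≈ 1.7746 bits.
Huffman merges: 7/100+23/100→3/10; 1/4+3/10→11/20; 9/20+11/20→1. L = 37/20 ≈ 1.8500.
Efficiency = H/L = 1.7746/1.8500 = 95.9%.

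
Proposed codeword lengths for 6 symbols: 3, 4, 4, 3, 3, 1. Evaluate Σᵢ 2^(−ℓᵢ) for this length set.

1

With common denominator 2^4 = 16: Σ 2^(−ℓᵢ) = 2/16 + 1/16 + 1/16 + 2/16 + 2/16 + 8/16 = 16/16 = 1.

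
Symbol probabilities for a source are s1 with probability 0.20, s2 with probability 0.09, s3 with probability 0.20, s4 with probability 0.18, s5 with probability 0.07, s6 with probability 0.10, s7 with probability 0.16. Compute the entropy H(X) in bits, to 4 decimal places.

2.7105 bits

H = −Σ pᵢ log₂ pᵢ.
−0.20·log₂(0.20) = 0.4644
−0.09·log₂(0.09) = 0.3127
−0.20·log₂(0.20) = 0.4644
−0.18·log₂(0.18) = 0.4453
−0.07·log₂(0.07) = 0.2686
−0.10·log₂(0.10) = 0.3322
−0.16·log₂(0.16) = 0.4230
Sum ≈ 2.7105 → 2.7105 bits.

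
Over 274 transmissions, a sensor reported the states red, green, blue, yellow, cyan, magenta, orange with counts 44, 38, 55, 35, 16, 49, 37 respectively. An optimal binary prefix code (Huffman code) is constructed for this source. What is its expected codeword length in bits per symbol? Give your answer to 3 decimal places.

Probabilities are the counts divided by 274.
Repeatedly combine the two least-probable nodes; the expected code length is the sum of the merged weights.
merge 8/137 + 35/274 → 51/274
merge 37/274 + 19/137 → 75/274
merge 22/137 + 49/274 → 93/274
merge 51/274 + 55/274 → 53/137
merge 75/274 + 93/274 → 84/137
merge 53/137 + 84/137 → 1
L = 51/274 + 75/274 + 93/274 + 53/137 + 84/137 + 1 = 767/274 ≈ 2.799 bits/symbol.

2.799 bits/symbol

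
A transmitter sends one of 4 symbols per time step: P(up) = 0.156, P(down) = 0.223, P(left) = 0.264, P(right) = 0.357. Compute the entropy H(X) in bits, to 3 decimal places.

1.939 bits

H = −Σ pᵢ log₂ pᵢ.
−0.156·log₂(0.156) = 0.4181
−0.223·log₂(0.223) = 0.4828
−0.264·log₂(0.264) = 0.5072
−0.357·log₂(0.357) = 0.5305
Sum ≈ 1.9387 → 1.939 bits.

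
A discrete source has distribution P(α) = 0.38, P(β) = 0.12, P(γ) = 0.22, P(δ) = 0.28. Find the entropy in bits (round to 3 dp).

H = −Σ pᵢ log₂ pᵢ.
−0.38·log₂(0.38) = 0.5305
−0.12·log₂(0.12) = 0.3671
−0.22·log₂(0.22) = 0.4806
−0.28·log₂(0.28) = 0.5142
Sum ≈ 1.8923 → 1.892 bits.

1.892 bits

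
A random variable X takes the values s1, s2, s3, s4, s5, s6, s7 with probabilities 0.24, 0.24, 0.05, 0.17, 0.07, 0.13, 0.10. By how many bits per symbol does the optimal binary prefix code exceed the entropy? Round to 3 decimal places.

Entropy H = −Σ p log₂ p ≈ 2.6223 bits.
Huffman merges: 1/20+7/100→3/25; 1/10+3/25→11/50; 13/100+17/100→3/10; 11/50+6/25→23/50; 6/25+3/10→27/50; 23/50+27/50→1. L = 66/25 ≈ 2.6400.
L − H = 2.6400 − 2.6223 = 0.018 bits.

0.018 bits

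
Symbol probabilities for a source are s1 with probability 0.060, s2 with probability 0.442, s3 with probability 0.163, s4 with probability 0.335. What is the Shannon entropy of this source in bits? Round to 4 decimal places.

1.7193 bits

H = −Σ pᵢ log₂ pᵢ.
−0.060·log₂(0.060) = 0.2435
−0.442·log₂(0.442) = 0.5206
−0.163·log₂(0.163) = 0.4266
−0.335·log₂(0.335) = 0.5286
Sum ≈ 1.7193 → 1.7193 bits.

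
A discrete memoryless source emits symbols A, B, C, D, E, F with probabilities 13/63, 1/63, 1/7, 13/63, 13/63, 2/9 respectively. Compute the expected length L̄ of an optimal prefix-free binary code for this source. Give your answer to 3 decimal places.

2.524 bits/symbol

Repeatedly combine the two least-probable nodes; the expected code length is the sum of the merged weights.
merge 1/63 + 1/7 → 10/63
merge 10/63 + 13/63 → 23/63
merge 13/63 + 13/63 → 26/63
merge 2/9 + 23/63 → 37/63
merge 26/63 + 37/63 → 1
L = 10/63 + 23/63 + 26/63 + 37/63 + 1 = 53/21 ≈ 2.524 bits/symbol.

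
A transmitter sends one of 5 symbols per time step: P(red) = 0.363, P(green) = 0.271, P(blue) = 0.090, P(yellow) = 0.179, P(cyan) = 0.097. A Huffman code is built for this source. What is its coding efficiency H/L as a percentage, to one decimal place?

97.1%

Entropy H = −Σ p log₂ p ≈ 2.1246 bits.
Huffman merges: 9/100+97/1000→187/1000; 179/1000+187/1000→183/500; 271/1000+363/1000→317/500; 183/500+317/500→1. L = 2187/1000 ≈ 2.1870.
Efficiency = H/L = 2.1246/2.1870 = 97.1%.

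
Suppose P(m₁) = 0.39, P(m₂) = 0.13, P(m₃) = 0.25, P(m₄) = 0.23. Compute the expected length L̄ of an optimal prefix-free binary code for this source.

1.97 bits/symbol

Repeatedly combine the two least-probable nodes; the expected code length is the sum of the merged weights.
merge 13/100 + 23/100 → 9/25
merge 1/4 + 9/25 → 61/100
merge 39/100 + 61/100 → 1
L = 9/25 + 61/100 + 1 = 197/100 = 1.97 bits/symbol.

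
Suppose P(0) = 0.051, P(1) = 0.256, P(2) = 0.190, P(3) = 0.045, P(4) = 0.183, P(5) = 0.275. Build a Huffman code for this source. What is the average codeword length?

Repeatedly combine the two least-probable nodes; the expected code length is the sum of the merged weights.
merge 9/200 + 51/1000 → 12/125
merge 12/125 + 183/1000 → 279/1000
merge 19/100 + 32/125 → 223/500
merge 11/40 + 279/1000 → 277/500
merge 223/500 + 277/500 → 1
L = 12/125 + 279/1000 + 223/500 + 277/500 + 1 = 19/8 = 2.375 bits/symbol.

2.375 bits/symbol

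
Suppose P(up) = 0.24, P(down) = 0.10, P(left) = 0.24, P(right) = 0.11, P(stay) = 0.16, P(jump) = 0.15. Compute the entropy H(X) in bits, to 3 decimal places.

2.504 bits

H = −Σ pᵢ log₂ pᵢ.
−0.24·log₂(0.24) = 0.4941
−0.10·log₂(0.10) = 0.3322
−0.24·log₂(0.24) = 0.4941
−0.11·log₂(0.11) = 0.3503
−0.16·log₂(0.16) = 0.4230
−0.15·log₂(0.15) = 0.4105
Sum ≈ 2.5043 → 2.504 bits.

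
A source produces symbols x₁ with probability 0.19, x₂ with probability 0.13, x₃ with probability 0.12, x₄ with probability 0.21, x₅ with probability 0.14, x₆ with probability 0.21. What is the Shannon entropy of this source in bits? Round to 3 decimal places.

2.548 bits

H = −Σ pᵢ log₂ pᵢ.
−0.19·log₂(0.19) = 0.4552
−0.13·log₂(0.13) = 0.3826
−0.12·log₂(0.12) = 0.3671
−0.21·log₂(0.21) = 0.4728
−0.14·log₂(0.14) = 0.3971
−0.21·log₂(0.21) = 0.4728
Sum ≈ 2.5477 → 2.548 bits.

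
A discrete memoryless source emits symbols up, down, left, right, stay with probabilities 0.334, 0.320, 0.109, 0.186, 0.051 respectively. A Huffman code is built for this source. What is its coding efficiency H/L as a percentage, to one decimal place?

96.0%

Entropy H = −Σ p log₂ p ≈ 2.0733 bits.
Huffman merges: 51/1000+109/1000→4/25; 4/25+93/500→173/500; 8/25+167/500→327/500; 173/500+327/500→1. L = 54/25 ≈ 2.1600.
Efficiency = H/L = 2.0733/2.1600 = 96.0%.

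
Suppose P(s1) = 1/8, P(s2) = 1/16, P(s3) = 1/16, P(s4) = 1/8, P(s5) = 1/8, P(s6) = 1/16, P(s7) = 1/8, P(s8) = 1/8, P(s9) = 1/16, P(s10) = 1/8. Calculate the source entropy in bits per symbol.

Each probability is a power of 1/2, so log₂(1/p) is an integer.
H = Σ p·log₂(1/p) = 1/8·3 + 1/16·4 + 1/16·4 + 1/8·3 + 1/8·3 + 1/16·4 + 1/8·3 + 1/8·3 + 1/16·4 + 1/8·3 = 3.25 bits.

3.25 bits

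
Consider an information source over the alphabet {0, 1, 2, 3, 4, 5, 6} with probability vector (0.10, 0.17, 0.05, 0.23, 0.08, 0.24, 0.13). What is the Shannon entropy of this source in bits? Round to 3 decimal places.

2.639 bits

H = −Σ pᵢ log₂ pᵢ.
−0.10·log₂(0.10) = 0.3322
−0.17·log₂(0.17) = 0.4346
−0.05·log₂(0.05) = 0.2161
−0.23·log₂(0.23) = 0.4877
−0.08·log₂(0.08) = 0.2915
−0.24·log₂(0.24) = 0.4941
−0.13·log₂(0.13) = 0.3826
Sum ≈ 2.6388 → 2.639 bits.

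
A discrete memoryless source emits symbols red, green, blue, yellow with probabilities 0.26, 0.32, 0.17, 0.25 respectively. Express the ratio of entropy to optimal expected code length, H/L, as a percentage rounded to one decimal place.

98.3%

Entropy H = −Σ p log₂ p ≈ 1.9659 bits.
Huffman merges: 17/100+1/4→21/50; 13/50+8/25→29/50; 21/50+29/50→1. L = 2 ≈ 2.0000.
Efficiency = H/L = 1.9659/2.0000 = 98.3%.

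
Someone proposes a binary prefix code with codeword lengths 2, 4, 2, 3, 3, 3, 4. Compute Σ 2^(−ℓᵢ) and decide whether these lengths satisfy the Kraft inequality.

With common denominator 2^4 = 16: Σ 2^(−ℓᵢ) = 4/16 + 1/16 + 4/16 + 2/16 + 2/16 + 2/16 + 1/16 = 16/16 = 1.
Kraft's inequality requires Σ ≤ 1; here Σ = 1 ≤ 1, so such a prefix code exists.

1; yes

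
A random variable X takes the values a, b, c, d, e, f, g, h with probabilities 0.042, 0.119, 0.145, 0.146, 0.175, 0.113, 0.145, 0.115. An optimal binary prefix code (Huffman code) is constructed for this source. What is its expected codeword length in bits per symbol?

Repeatedly combine the two least-probable nodes; the expected code length is the sum of the merged weights.
merge 21/500 + 113/1000 → 31/200
merge 23/200 + 119/1000 → 117/500
merge 29/200 + 29/200 → 29/100
merge 73/500 + 31/200 → 301/1000
merge 7/40 + 117/500 → 409/1000
merge 29/100 + 301/1000 → 591/1000
merge 409/1000 + 591/1000 → 1
L = 31/200 + 117/500 + 29/100 + 301/1000 + 409/1000 + 591/1000 + 1 = 149/50 = 2.98 bits/symbol.

2.98 bits/symbol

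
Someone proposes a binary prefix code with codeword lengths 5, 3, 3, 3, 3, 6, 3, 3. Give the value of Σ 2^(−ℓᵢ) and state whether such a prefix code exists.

With common denominator 2^6 = 64: Σ 2^(−ℓᵢ) = 2/64 + 8/64 + 8/64 + 8/64 + 8/64 + 1/64 + 8/64 + 8/64 = 51/64 = 0.796875.
Kraft's inequality requires Σ ≤ 1; here Σ = 0.796875 ≤ 1, so such a prefix code exists.

0.796875; yes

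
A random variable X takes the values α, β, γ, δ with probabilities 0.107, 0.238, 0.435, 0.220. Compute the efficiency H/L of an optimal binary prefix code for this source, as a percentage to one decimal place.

Entropy H = −Σ p log₂ p ≈ 1.8409 bits.
Huffman merges: 107/1000+11/50→327/1000; 119/500+327/1000→113/200; 87/200+113/200→1. L = 473/250 ≈ 1.8920.
Efficiency = H/L = 1.8409/1.8920 = 97.3%.

97.3%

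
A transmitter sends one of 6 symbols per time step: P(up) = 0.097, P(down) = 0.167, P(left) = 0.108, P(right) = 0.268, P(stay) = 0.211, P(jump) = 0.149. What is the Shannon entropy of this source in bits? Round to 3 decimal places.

2.496 bits

H = −Σ pᵢ log₂ pᵢ.
−0.097·log₂(0.097) = 0.3265
−0.167·log₂(0.167) = 0.4312
−0.108·log₂(0.108) = 0.3468
−0.268·log₂(0.268) = 0.5091
−0.211·log₂(0.211) = 0.4736
−0.149·log₂(0.149) = 0.4092
Sum ≈ 2.4965 → 2.496 bits.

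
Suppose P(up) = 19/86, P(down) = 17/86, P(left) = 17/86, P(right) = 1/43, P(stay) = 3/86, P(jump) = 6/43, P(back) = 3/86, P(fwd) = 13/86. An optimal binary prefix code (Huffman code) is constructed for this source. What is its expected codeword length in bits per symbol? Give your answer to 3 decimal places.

Repeatedly combine the two least-probable nodes; the expected code length is the sum of the merged weights.
merge 1/43 + 3/86 → 5/86
merge 3/86 + 5/86 → 4/43
merge 4/43 + 6/43 → 10/43
merge 13/86 + 17/86 → 15/43
merge 17/86 + 19/86 → 18/43
merge 10/43 + 15/43 → 25/43
merge 18/43 + 25/43 → 1
L = 5/86 + 4/43 + 10/43 + 15/43 + 18/43 + 25/43 + 1 = 235/86 ≈ 2.733 bits/symbol.

2.733 bits/symbol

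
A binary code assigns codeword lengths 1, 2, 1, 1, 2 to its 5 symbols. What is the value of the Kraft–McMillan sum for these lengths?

2

With common denominator 2^2 = 4: Σ 2^(−ℓᵢ) = 2/4 + 1/4 + 2/4 + 2/4 + 1/4 = 8/4 = 2.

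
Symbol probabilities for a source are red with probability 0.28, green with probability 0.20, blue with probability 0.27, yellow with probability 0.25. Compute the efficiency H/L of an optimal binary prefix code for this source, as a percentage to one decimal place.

Entropy H = −Σ p log₂ p ≈ 1.9886 bits.
Huffman merges: 1/5+1/4→9/20; 27/100+7/25→11/20; 9/20+11/20→1. L = 2 ≈ 2.0000.
Efficiency = H/L = 1.9886/2.0000 = 99.4%.

99.4%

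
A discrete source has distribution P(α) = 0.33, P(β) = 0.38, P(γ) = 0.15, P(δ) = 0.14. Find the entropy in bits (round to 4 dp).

1.8659 bits

H = −Σ pᵢ log₂ pᵢ.
−0.33·log₂(0.33) = 0.5278
−0.38·log₂(0.38) = 0.5305
−0.15·log₂(0.15) = 0.4105
−0.14·log₂(0.14) = 0.3971
Sum ≈ 1.8659 → 1.8659 bits.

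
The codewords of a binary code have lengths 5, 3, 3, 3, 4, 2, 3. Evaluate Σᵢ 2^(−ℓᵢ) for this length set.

With common denominator 2^5 = 32: Σ 2^(−ℓᵢ) = 1/32 + 4/32 + 4/32 + 4/32 + 2/32 + 8/32 + 4/32 = 27/32 = 0.84375.

0.84375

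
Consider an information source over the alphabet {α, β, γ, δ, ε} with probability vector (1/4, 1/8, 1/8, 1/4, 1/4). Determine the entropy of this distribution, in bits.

Each probability is a power of 1/2, so log₂(1/p) is an integer.
H = Σ p·log₂(1/p) = 1/4·2 + 1/8·3 + 1/8·3 + 1/4·2 + 1/4·2 = 2.25 bits.

2.25 bits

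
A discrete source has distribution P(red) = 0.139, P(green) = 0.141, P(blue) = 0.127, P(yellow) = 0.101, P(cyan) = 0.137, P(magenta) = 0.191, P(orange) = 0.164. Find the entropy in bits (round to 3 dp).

H = −Σ pᵢ log₂ pᵢ.
−0.139·log₂(0.139) = 0.3957
−0.141·log₂(0.141) = 0.3985
−0.127·log₂(0.127) = 0.3781
−0.101·log₂(0.101) = 0.3341
−0.137·log₂(0.137) = 0.3929
−0.191·log₂(0.191) = 0.4562
−0.164·log₂(0.164) = 0.4278
Sum ≈ 2.7832 → 2.783 bits.

2.783 bits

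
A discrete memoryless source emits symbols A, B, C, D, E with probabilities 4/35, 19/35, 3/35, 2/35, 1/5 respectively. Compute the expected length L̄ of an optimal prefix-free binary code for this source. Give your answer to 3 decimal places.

1.857 bits/symbol

Repeatedly combine the two least-probable nodes; the expected code length is the sum of the merged weights.
merge 2/35 + 3/35 → 1/7
merge 4/35 + 1/7 → 9/35
merge 1/5 + 9/35 → 16/35
merge 16/35 + 19/35 → 1
L = 1/7 + 9/35 + 16/35 + 1 = 13/7 ≈ 1.857 bits/symbol.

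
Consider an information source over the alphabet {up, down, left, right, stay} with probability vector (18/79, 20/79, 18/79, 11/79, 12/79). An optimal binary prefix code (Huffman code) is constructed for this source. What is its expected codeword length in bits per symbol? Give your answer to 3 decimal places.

2.291 bits/symbol

Repeatedly combine the two least-probable nodes; the expected code length is the sum of the merged weights.
merge 11/79 + 12/79 → 23/79
merge 18/79 + 18/79 → 36/79
merge 20/79 + 23/79 → 43/79
merge 36/79 + 43/79 → 1
L = 23/79 + 36/79 + 43/79 + 1 = 181/79 ≈ 2.291 bits/symbol.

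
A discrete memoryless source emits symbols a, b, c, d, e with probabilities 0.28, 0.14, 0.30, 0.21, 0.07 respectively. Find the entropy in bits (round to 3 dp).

H = −Σ pᵢ log₂ pᵢ.
−0.28·log₂(0.28) = 0.5142
−0.14·log₂(0.14) = 0.3971
−0.30·log₂(0.30) = 0.5211
−0.21·log₂(0.21) = 0.4728
−0.07·log₂(0.07) = 0.2686
Sum ≈ 2.1738 → 2.174 bits.

2.174 bits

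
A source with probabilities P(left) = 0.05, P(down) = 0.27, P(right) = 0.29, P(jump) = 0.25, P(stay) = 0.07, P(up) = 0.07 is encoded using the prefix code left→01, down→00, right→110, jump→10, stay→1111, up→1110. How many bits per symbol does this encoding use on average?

L̄ = Σ pᵢ·ℓᵢ = 0.05·2 + 0.27·2 + 0.29·3 + 0.25·2 + 0.07·4 + 0.07·4 = 2.57 bits/symbol.

2.57 bits/symbol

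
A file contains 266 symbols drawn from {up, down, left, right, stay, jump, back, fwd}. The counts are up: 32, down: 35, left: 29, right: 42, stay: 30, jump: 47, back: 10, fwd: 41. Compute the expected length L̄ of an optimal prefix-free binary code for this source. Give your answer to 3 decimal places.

2.970 bits/symbol

Probabilities are the counts divided by 266.
Repeatedly combine the two least-probable nodes; the expected code length is the sum of the merged weights.
merge 5/133 + 29/266 → 39/266
merge 15/133 + 16/133 → 31/133
merge 5/38 + 39/266 → 37/133
merge 41/266 + 3/19 → 83/266
merge 47/266 + 31/133 → 109/266
merge 37/133 + 83/266 → 157/266
merge 109/266 + 157/266 → 1
L = 39/266 + 31/133 + 37/133 + 83/266 + 109/266 + 157/266 + 1 = 395/133 ≈ 2.970 bits/symbol.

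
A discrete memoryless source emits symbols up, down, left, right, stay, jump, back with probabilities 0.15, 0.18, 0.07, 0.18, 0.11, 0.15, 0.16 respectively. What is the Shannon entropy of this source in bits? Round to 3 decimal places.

2.754 bits

H = −Σ pᵢ log₂ pᵢ.
−0.15·log₂(0.15) = 0.4105
−0.18·log₂(0.18) = 0.4453
−0.07·log₂(0.07) = 0.2686
−0.18·log₂(0.18) = 0.4453
−0.11·log₂(0.11) = 0.3503
−0.15·log₂(0.15) = 0.4105
−0.16·log₂(0.16) = 0.4230
Sum ≈ 2.7536 → 2.754 bits.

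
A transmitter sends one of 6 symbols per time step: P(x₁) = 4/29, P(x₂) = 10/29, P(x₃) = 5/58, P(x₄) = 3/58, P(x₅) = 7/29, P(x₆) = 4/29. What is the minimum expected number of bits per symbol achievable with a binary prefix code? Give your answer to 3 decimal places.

2.414 bits/symbol

Repeatedly combine the two least-probable nodes; the expected code length is the sum of the merged weights.
merge 3/58 + 5/58 → 4/29
merge 4/29 + 4/29 → 8/29
merge 4/29 + 7/29 → 11/29
merge 8/29 + 10/29 → 18/29
merge 11/29 + 18/29 → 1
L = 4/29 + 8/29 + 11/29 + 18/29 + 1 = 70/29 ≈ 2.414 bits/symbol.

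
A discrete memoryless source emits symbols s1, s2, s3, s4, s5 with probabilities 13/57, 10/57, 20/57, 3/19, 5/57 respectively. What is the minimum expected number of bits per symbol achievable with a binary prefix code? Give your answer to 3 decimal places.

2.246 bits/symbol

Repeatedly combine the two least-probable nodes; the expected code length is the sum of the merged weights.
merge 5/57 + 3/19 → 14/57
merge 10/57 + 13/57 → 23/57
merge 14/57 + 20/57 → 34/57
merge 23/57 + 34/57 → 1
L = 14/57 + 23/57 + 34/57 + 1 = 128/57 ≈ 2.246 bits/symbol.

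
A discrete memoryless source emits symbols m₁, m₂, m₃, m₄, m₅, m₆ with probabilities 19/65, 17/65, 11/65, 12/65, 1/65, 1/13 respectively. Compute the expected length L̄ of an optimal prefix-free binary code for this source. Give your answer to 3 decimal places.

2.354 bits/symbol

Repeatedly combine the two least-probable nodes; the expected code length is the sum of the merged weights.
merge 1/65 + 1/13 → 6/65
merge 6/65 + 11/65 → 17/65
merge 12/65 + 17/65 → 29/65
merge 17/65 + 19/65 → 36/65
merge 29/65 + 36/65 → 1
L = 6/65 + 17/65 + 29/65 + 36/65 + 1 = 153/65 ≈ 2.354 bits/symbol.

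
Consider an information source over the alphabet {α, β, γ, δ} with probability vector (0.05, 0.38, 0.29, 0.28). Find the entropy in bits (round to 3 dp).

1.779 bits

H = −Σ pᵢ log₂ pᵢ.
−0.05·log₂(0.05) = 0.2161
−0.38·log₂(0.38) = 0.5305
−0.29·log₂(0.29) = 0.5179
−0.28·log₂(0.28) = 0.5142
Sum ≈ 1.7787 → 1.779 bits.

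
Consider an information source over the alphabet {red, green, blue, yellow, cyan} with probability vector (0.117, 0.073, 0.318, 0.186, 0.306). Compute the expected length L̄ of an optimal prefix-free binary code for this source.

Repeatedly combine the two least-probable nodes; the expected code length is the sum of the merged weights.
merge 73/1000 + 117/1000 → 19/100
merge 93/500 + 19/100 → 47/125
merge 153/500 + 159/500 → 78/125
merge 47/125 + 78/125 → 1
L = 19/100 + 47/125 + 78/125 + 1 = 219/100 = 2.19 bits/symbol.

2.19 bits/symbol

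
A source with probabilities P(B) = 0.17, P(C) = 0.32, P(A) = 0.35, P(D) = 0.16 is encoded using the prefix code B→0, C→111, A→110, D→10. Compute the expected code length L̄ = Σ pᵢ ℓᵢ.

2.5 bits/symbol

L̄ = Σ pᵢ·ℓᵢ = 0.17·1 + 0.32·3 + 0.35·3 + 0.16·2 = 2.5 bits/symbol.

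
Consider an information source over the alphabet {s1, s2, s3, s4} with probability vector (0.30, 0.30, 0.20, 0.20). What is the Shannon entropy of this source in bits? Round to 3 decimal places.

H = −Σ pᵢ log₂ pᵢ.
−0.30·log₂(0.30) = 0.5211
−0.30·log₂(0.30) = 0.5211
−0.20·log₂(0.20) = 0.4644
−0.20·log₂(0.20) = 0.4644
Sum ≈ 1.9710 → 1.971 bits.

1.971 bits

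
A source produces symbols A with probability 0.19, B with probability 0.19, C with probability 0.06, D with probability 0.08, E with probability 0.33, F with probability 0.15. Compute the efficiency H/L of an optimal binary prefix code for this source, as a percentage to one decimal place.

Entropy H = −Σ p log₂ p ≈ 2.3839 bits.
Huffman merges: 3/50+2/25→7/50; 7/50+3/20→29/100; 19/100+19/100→19/50; 29/100+33/100→31/50; 19/50+31/50→1. L = 243/100 ≈ 2.4300.
Efficiency = H/L = 2.3839/2.4300 = 98.1%.

98.1%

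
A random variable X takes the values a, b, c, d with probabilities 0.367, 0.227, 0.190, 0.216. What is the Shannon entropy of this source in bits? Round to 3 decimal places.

1.949 bits

H = −Σ pᵢ log₂ pᵢ.
−0.367·log₂(0.367) = 0.5307
−0.227·log₂(0.227) = 0.4856
−0.190·log₂(0.190) = 0.4552
−0.216·log₂(0.216) = 0.4776
Sum ≈ 1.9491 → 1.949 bits.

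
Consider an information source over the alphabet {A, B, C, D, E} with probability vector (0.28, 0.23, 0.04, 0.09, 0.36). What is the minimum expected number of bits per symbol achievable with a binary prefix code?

Repeatedly combine the two least-probable nodes; the expected code length is the sum of the merged weights.
merge 1/25 + 9/100 → 13/100
merge 13/100 + 23/100 → 9/25
merge 7/25 + 9/25 → 16/25
merge 9/25 + 16/25 → 1
L = 13/100 + 9/25 + 16/25 + 1 = 213/100 = 2.13 bits/symbol.

2.13 bits/symbol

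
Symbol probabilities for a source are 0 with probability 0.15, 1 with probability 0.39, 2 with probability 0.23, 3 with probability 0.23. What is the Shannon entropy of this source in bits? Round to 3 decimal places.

1.916 bits

H = −Σ pᵢ log₂ pᵢ.
−0.15·log₂(0.15) = 0.4105
−0.39·log₂(0.39) = 0.5298
−0.23·log₂(0.23) = 0.4877
−0.23·log₂(0.23) = 0.4877
Sum ≈ 1.9157 → 1.916 bits.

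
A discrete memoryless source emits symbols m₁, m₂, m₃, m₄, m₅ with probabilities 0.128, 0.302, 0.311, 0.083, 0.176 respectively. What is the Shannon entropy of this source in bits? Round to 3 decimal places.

H = −Σ pᵢ log₂ pᵢ.
−0.128·log₂(0.128) = 0.3796
−0.302·log₂(0.302) = 0.5217
−0.311·log₂(0.311) = 0.5240
−0.083·log₂(0.083) = 0.2980
−0.176·log₂(0.176) = 0.4411
Sum ≈ 2.1645 → 2.164 bits.

2.164 bits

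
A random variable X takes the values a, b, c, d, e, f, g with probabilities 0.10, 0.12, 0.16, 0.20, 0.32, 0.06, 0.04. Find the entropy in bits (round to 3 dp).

2.542 bits

H = −Σ pᵢ log₂ pᵢ.
−0.10·log₂(0.10) = 0.3322
−0.12·log₂(0.12) = 0.3671
−0.16·log₂(0.16) = 0.4230
−0.20·log₂(0.20) = 0.4644
−0.32·log₂(0.32) = 0.5260
−0.06·log₂(0.06) = 0.2435
−0.04·log₂(0.04) = 0.1858
Sum ≈ 2.5420 → 2.542 bits.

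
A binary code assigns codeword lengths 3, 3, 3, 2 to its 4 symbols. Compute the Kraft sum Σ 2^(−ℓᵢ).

0.625

With common denominator 2^3 = 8: Σ 2^(−ℓᵢ) = 1/8 + 1/8 + 1/8 + 2/8 = 5/8 = 0.625.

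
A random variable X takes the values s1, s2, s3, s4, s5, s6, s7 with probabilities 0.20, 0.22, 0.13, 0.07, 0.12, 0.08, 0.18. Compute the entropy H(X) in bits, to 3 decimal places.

H = −Σ pᵢ log₂ pᵢ.
−0.20·log₂(0.20) = 0.4644
−0.22·log₂(0.22) = 0.4806
−0.13·log₂(0.13) = 0.3826
−0.07·log₂(0.07) = 0.2686
−0.12·log₂(0.12) = 0.3671
−0.08·log₂(0.08) = 0.2915
−0.18·log₂(0.18) = 0.4453
Sum ≈ 2.7000 → 2.700 bits.

2.700 bits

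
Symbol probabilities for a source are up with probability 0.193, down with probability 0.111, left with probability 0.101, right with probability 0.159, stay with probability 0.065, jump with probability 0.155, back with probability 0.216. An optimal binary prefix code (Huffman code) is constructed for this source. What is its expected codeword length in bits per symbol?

2.757 bits/symbol

Repeatedly combine the two least-probable nodes; the expected code length is the sum of the merged weights.
merge 13/200 + 101/1000 → 83/500
merge 111/1000 + 31/200 → 133/500
merge 159/1000 + 83/500 → 13/40
merge 193/1000 + 27/125 → 409/1000
merge 133/500 + 13/40 → 591/1000
merge 409/1000 + 591/1000 → 1
L = 83/500 + 133/500 + 13/40 + 409/1000 + 591/1000 + 1 = 2757/1000 = 2.757 bits/symbol.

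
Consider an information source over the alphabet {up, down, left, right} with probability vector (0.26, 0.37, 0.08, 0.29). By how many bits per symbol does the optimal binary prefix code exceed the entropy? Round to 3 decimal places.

0.125 bits

Entropy H = −Σ p log₂ p ≈ 1.8454 bits.
Huffman merges: 2/25+13/50→17/50; 29/100+17/50→63/100; 37/100+63/100→1. L = 197/100 ≈ 1.9700.
L − H = 1.9700 − 1.8454 = 0.125 bits.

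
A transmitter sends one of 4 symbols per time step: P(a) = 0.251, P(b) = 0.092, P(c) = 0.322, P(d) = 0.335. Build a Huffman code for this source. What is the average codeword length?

2 bits/symbol

Repeatedly combine the two least-probable nodes; the expected code length is the sum of the merged weights.
merge 23/250 + 251/1000 → 343/1000
merge 161/500 + 67/200 → 657/1000
merge 343/1000 + 657/1000 → 1
L = 343/1000 + 657/1000 + 1 = 2 bits/symbol.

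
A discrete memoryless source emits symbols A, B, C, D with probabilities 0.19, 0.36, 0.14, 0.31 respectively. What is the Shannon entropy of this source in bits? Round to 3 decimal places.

H = −Σ pᵢ log₂ pᵢ.
−0.19·log₂(0.19) = 0.4552
−0.36·log₂(0.36) = 0.5306
−0.14·log₂(0.14) = 0.3971
−0.31·log₂(0.31) = 0.5238
Sum ≈ 1.9067 → 1.907 bits.

1.907 bits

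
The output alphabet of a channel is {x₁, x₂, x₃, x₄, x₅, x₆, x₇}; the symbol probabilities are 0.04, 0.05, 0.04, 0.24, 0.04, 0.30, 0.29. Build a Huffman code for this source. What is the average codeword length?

2.34 bits/symbol

Repeatedly combine the two least-probable nodes; the expected code length is the sum of the merged weights.
merge 1/25 + 1/25 → 2/25
merge 1/25 + 1/20 → 9/100
merge 2/25 + 9/100 → 17/100
merge 17/100 + 6/25 → 41/100
merge 29/100 + 3/10 → 59/100
merge 41/100 + 59/100 → 1
L = 2/25 + 9/100 + 17/100 + 41/100 + 59/100 + 1 = 117/50 = 2.34 bits/symbol.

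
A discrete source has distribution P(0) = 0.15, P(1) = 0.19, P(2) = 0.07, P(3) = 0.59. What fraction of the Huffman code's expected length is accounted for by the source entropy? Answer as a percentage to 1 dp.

97.1%

Entropy H = −Σ p log₂ p ≈ 1.5834 bits.
Huffman merges: 7/100+3/20→11/50; 19/100+11/50→41/100; 41/100+59/100→1. L = 163/100 ≈ 1.6300.
Efficiency = H/L = 1.5834/1.6300 = 97.1%.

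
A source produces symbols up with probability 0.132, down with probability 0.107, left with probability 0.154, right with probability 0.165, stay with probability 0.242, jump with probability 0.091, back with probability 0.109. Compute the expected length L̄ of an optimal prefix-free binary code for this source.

2.758 bits/symbol

Repeatedly combine the two least-probable nodes; the expected code length is the sum of the merged weights.
merge 91/1000 + 107/1000 → 99/500
merge 109/1000 + 33/250 → 241/1000
merge 77/500 + 33/200 → 319/1000
merge 99/500 + 241/1000 → 439/1000
merge 121/500 + 319/1000 → 561/1000
merge 439/1000 + 561/1000 → 1
L = 99/500 + 241/1000 + 319/1000 + 439/1000 + 561/1000 + 1 = 1379/500 = 2.758 bits/symbol.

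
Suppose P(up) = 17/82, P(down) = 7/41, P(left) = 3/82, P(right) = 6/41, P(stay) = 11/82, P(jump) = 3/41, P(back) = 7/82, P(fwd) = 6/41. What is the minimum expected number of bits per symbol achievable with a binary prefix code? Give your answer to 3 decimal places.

2.902 bits/symbol

Repeatedly combine the two least-probable nodes; the expected code length is the sum of the merged weights.
merge 3/82 + 3/41 → 9/82
merge 7/82 + 9/82 → 8/41
merge 11/82 + 6/41 → 23/82
merge 6/41 + 7/41 → 13/41
merge 8/41 + 17/82 → 33/82
merge 23/82 + 13/41 → 49/82
merge 33/82 + 49/82 → 1
L = 9/82 + 8/41 + 23/82 + 13/41 + 33/82 + 49/82 + 1 = 119/41 ≈ 2.902 bits/symbol.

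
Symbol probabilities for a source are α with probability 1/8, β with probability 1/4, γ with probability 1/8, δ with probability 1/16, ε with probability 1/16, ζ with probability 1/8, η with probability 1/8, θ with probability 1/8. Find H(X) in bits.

2.875 bits

Each probability is a power of 1/2, so log₂(1/p) is an integer.
H = Σ p·log₂(1/p) = 1/8·3 + 1/4·2 + 1/8·3 + 1/16·4 + 1/16·4 + 1/8·3 + 1/8·3 + 1/8·3 = 2.875 bits.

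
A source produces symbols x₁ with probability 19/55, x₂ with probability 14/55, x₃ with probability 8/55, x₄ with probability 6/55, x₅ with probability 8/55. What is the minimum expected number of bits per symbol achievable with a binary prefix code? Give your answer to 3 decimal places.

2.255 bits/symbol

Repeatedly combine the two least-probable nodes; the expected code length is the sum of the merged weights.
merge 6/55 + 8/55 → 14/55
merge 8/55 + 14/55 → 2/5
merge 14/55 + 19/55 → 3/5
merge 2/5 + 3/5 → 1
L = 14/55 + 2/5 + 3/5 + 1 = 124/55 ≈ 2.255 bits/symbol.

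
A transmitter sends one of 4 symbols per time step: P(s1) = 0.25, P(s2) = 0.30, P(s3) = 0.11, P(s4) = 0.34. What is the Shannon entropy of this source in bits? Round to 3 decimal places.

1.901 bits

H = −Σ pᵢ log₂ pᵢ.
−0.25·log₂(0.25) = 0.5000
−0.30·log₂(0.30) = 0.5211
−0.11·log₂(0.11) = 0.3503
−0.34·log₂(0.34) = 0.5292
Sum ≈ 1.9006 → 1.901 bits.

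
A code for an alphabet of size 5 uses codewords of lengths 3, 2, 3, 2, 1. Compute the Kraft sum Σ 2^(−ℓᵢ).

1.25

With common denominator 2^3 = 8: Σ 2^(−ℓᵢ) = 1/8 + 2/8 + 1/8 + 2/8 + 4/8 = 10/8 = 1.25.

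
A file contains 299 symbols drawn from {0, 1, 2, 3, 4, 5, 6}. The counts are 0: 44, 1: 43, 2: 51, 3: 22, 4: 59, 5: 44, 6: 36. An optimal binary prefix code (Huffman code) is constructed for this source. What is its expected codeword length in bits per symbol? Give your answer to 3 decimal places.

2.803 bits/symbol

Probabilities are the counts divided by 299.
Repeatedly combine the two least-probable nodes; the expected code length is the sum of the merged weights.
merge 22/299 + 36/299 → 58/299
merge 43/299 + 44/299 → 87/299
merge 44/299 + 51/299 → 95/299
merge 58/299 + 59/299 → 9/23
merge 87/299 + 95/299 → 14/23
merge 9/23 + 14/23 → 1
L = 58/299 + 87/299 + 95/299 + 9/23 + 14/23 + 1 = 838/299 ≈ 2.803 bits/symbol.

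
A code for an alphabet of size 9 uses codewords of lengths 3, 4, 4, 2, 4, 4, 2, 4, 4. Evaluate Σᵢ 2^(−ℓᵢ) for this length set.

1

With common denominator 2^4 = 16: Σ 2^(−ℓᵢ) = 2/16 + 1/16 + 1/16 + 4/16 + 1/16 + 1/16 + 4/16 + 1/16 + 1/16 = 16/16 = 1.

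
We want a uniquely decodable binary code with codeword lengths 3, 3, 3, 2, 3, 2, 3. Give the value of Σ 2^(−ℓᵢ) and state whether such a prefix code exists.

1.125; no

With common denominator 2^3 = 8: Σ 2^(−ℓᵢ) = 1/8 + 1/8 + 1/8 + 2/8 + 1/8 + 2/8 + 1/8 = 9/8 = 1.125.
Kraft's inequality requires Σ ≤ 1; here Σ = 1.125 > 1, so no such prefix code exists.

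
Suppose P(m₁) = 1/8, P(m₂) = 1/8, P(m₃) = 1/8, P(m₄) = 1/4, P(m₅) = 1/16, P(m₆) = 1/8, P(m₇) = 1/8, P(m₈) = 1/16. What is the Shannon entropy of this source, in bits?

Each probability is a power of 1/2, so log₂(1/p) is an integer.
H = Σ p·log₂(1/p) = 1/8·3 + 1/8·3 + 1/8·3 + 1/4·2 + 1/16·4 + 1/8·3 + 1/8·3 + 1/16·4 = 2.875 bits.

2.875 bits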